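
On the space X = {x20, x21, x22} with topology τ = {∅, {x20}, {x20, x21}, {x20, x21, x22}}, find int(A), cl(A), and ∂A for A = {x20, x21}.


int(A) = {x20, x21}, cl(A) = {x20, x21, x22}, ∂A = {x22}.

Closed sets in (X, τ) are complements of opens:
  closed(X, τ) = {∅, {x22}, {x21, x22}, {x20, x21, x22}}.
int(A) = ⋃ {U ∈ τ : U ⊆ A}. Opens contained in A: ∅, {x20}, {x20, x21}.
Taking the union of these: int(A) = {x20, x21}.
cl(A) = ⋂ {C closed : A ⊆ C}. Closed sets containing A: {x20, x21, x22}.
Intersecting these: cl(A) = {x20, x21, x22}.
∂A = cl(A) ∖ int(A) = {x20, x21, x22} ∖ {x20, x21} = {x22}.


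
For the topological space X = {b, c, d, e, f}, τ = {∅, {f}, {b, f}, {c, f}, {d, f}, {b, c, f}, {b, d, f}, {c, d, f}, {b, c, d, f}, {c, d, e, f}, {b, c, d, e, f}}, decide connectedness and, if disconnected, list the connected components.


(X, τ) is connected.

Find clopen sets (U ∈ τ with X ∖ U ∈ τ):
  U = ∅, X ∖ U = {b, c, d, e, f} — both open, so U is clopen.
  U = {b, c, d, e, f}, X ∖ U = ∅ — both open, so U is clopen.
Only trivial clopens (∅ and X) exist, so (X, τ) is connected.
Compute connected components by grouping points that agree on all clopens:
  component: {b, c, d, e, f}


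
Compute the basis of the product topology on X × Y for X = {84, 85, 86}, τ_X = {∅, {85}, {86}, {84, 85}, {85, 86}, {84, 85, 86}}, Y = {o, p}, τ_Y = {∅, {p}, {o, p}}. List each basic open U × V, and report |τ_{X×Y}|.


Basis B = {∅ × ∅, {85} × {p}, {86} × {p}, {84, 85} × {p}, {85} × {o, p}, {85, 86} × {p}, {86} × {o, p}, {84, 85, 86} × {p}, {84, 85} × {o, p}, {85, 86} × {o, p}, {84, 85, 86} × {o, p}}; |τ_{X×Y}| = 18.

Enumerate products U × V with U ∈ τ_X, V ∈ τ_Y (deduplicated):
  ∅ × ∅ = {} (∅)
  {85} × {p} = {(85,p)}
  {86} × {p} = {(86,p)}
  {84, 85} × {p} = {(84,p), (85,p)}
  {85} × {o, p} = {(85,o), (85,p)}
  {85, 86} × {p} = {(85,p), (86,p)}
  {86} × {o, p} = {(86,o), (86,p)}
  {84, 85, 86} × {p} = {(84,p), (85,p), (86,p)}
  {84, 85} × {o, p} = {(84,o), (84,p), (85,o), (85,p)}
  {85, 86} × {o, p} = {(85,o), (85,p), (86,o), (86,p)}
  {84, 85, 86} × {o, p} = {(84,o), (84,p), (85,o), (85,p), (86,o), (86,p)}
These 11 distinct sets form the basis B.
Close under arbitrary unions to get τ_{X×Y}; counting gives |τ_{X×Y}| = 18.


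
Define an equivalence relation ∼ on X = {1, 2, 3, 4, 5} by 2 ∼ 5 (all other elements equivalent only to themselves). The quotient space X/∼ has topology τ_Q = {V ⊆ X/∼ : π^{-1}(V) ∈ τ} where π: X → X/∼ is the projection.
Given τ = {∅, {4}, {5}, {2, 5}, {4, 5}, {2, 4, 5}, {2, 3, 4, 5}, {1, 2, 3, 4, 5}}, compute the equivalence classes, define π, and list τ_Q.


X/∼ = {[1], [2=5], [3], [4]}; |τ_Q| = 6.

Equivalence classes: [1], [2=5], [3], [4].
Quotient map π: X → X/∼ sends 1 ↦ [1], 2 ↦ [2=5], 3 ↦ [3], 4 ↦ [4], 5 ↦ [2=5].
For each subset V ⊆ X/∼, compute π^{-1}(V) ⊆ X and check whether π^{-1}(V) ∈ τ. V is open in τ_Q iff π^{-1}(V) ∈ τ.
  V = {}: π^{-1}(V) = ∅ ∈ τ ✓.
  V = {[1]}: π^{-1}(V) = {1} ∉ τ ✗.
  V = {[2=5]}: π^{-1}(V) = {2, 5} ∈ τ ✓.
  V = {[1], [2=5]}: π^{-1}(V) = {1, 2, 5} ∉ τ ✗.
  V = {[3]}: π^{-1}(V) = {3} ∉ τ ✗.
  V = {[1], [3]}: π^{-1}(V) = {1, 3} ∉ τ ✗.
  V = {[2=5], [3]}: π^{-1}(V) = {2, 3, 5} ∉ τ ✗.
  V = {[1], [2=5], [3]}: π^{-1}(V) = {1, 2, 3, 5} ∉ τ ✗.
  V = {[4]}: π^{-1}(V) = {4} ∈ τ ✓.
  V = {[1], [4]}: π^{-1}(V) = {1, 4} ∉ τ ✗.
  V = {[2=5], [4]}: π^{-1}(V) = {2, 4, 5} ∈ τ ✓.
  V = {[1], [2=5], [4]}: π^{-1}(V) = {1, 2, 4, 5} ∉ τ ✗.
  V = {[3], [4]}: π^{-1}(V) = {3, 4} ∉ τ ✗.
  V = {[1], [3], [4]}: π^{-1}(V) = {1, 3, 4} ∉ τ ✗.
  V = {[2=5], [3], [4]}: π^{-1}(V) = {2, 3, 4, 5} ∈ τ ✓.
  V = {[1], [2=5], [3], [4]}: π^{-1}(V) = {1, 2, 3, 4, 5} ∈ τ ✓.
Open sets in the quotient: τ_Q = {{}, {[2=5]}, {[4]}, {[2=5], [4]}, {[2=5], [3], [4]}, {[1], [2=5], [3], [4]}} (6 elements).


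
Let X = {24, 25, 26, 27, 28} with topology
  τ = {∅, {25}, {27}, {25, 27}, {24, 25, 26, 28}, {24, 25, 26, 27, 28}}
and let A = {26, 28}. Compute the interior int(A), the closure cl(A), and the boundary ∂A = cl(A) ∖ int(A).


int(A) = ∅, cl(A) = {24, 26, 28}, ∂A = {24, 26, 28}.

Closed sets in (X, τ) are complements of opens:
  closed(X, τ) = {∅, {27}, {24, 26, 28}, {24, 25, 26, 28}, {24, 26, 27, 28}, {24, 25, 26, 27, 28}}.
int(A) = ⋃ {U ∈ τ : U ⊆ A}. Opens contained in A: ∅.
Taking the union of these: int(A) = ∅.
cl(A) = ⋂ {C closed : A ⊆ C}. Closed sets containing A: {24, 26, 28}, {24, 25, 26, 28}, {24, 26, 27, 28}, {24, 25, 26, 27, 28}.
Intersecting these: cl(A) = {24, 26, 28}.
∂A = cl(A) ∖ int(A) = {24, 26, 28} ∖ ∅ = {24, 26, 28}.


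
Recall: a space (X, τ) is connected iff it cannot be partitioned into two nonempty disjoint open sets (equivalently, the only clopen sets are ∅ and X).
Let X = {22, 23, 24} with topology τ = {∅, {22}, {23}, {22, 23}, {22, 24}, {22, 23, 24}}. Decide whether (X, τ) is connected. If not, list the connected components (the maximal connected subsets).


(X, τ) is disconnected; components = [{23}, {22, 24}].

Find clopen sets (U ∈ τ with X ∖ U ∈ τ):
  U = ∅, X ∖ U = {22, 23, 24} — both open, so U is clopen.
  U = {23}, X ∖ U = {22, 24} — both open, so U is clopen.
  U = {22, 24}, X ∖ U = {23} — both open, so U is clopen.
  U = {22, 23, 24}, X ∖ U = ∅ — both open, so U is clopen.
Nontrivial clopen(s) exist: e.g. {22, 24}. So (X, τ) is disconnected.
Compute connected components by grouping points that agree on all clopens:
  component: {23}
  component: {22, 24}


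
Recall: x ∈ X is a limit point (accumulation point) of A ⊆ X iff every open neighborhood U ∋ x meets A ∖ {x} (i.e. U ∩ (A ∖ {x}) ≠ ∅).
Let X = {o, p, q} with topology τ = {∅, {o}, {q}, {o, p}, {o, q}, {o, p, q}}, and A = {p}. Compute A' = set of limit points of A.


A' = ∅

For each x ∈ X, list the open sets U ∈ τ with x ∈ U, then check whether U ∩ (A ∖ {x}) ≠ ∅ for every such U.
  x = o: open {o} ∋ x has {o} ∩ (A ∖ {o}) = ∅, so x is NOT a limit point.
  x = p: open {o, p} ∋ x has {o, p} ∩ (A ∖ {p}) = ∅, so x is NOT a limit point.
  x = q: open {q} ∋ x has {q} ∩ (A ∖ {q}) = ∅, so x is NOT a limit point.
Collecting: A' = ∅.


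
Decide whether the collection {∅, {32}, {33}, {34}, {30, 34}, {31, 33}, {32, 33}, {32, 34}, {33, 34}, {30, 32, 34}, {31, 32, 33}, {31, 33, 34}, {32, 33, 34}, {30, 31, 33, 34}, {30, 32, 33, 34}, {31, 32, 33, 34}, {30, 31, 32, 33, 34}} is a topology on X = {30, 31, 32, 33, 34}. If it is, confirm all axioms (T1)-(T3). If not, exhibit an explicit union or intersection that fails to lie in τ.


τ is NOT a topology on X.

Axiom (T1): ∅ ∈ τ? Yes; X ∈ τ? Yes.
Axiom (T2/T3): check pairwise unions and intersections of members of τ.
Counterexample for (T2): {33} ∪ {30, 34} = {30, 33, 34} ∉ τ. Therefore τ is NOT a topology.


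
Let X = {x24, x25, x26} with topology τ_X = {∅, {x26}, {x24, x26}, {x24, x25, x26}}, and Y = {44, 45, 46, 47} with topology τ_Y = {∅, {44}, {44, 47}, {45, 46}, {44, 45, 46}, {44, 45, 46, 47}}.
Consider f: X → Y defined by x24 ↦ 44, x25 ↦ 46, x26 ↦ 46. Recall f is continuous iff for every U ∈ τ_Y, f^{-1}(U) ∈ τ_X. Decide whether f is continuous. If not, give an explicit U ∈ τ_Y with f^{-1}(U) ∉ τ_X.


f is NOT continuous.

Compute f^{-1}(U) for each U ∈ τ_Y:
  U = ∅: f^{-1}(U) = ∅ ∈ τ_X ✓.
  U = {44}: f^{-1}(U) = {x24} ∉ τ_X ✗.
  U = {44, 47}: f^{-1}(U) = {x24} ∉ τ_X ✗.
  U = {45, 46}: f^{-1}(U) = {x25, x26} ∉ τ_X ✗.
  U = {44, 45, 46}: f^{-1}(U) = {x24, x25, x26} ∈ τ_X ✓.
  U = {44, 45, 46, 47}: f^{-1}(U) = {x24, x25, x26} ∈ τ_X ✓.
Found U = {44} with f^{-1}(U) = {x24} not in τ_X. Therefore f is NOT continuous.


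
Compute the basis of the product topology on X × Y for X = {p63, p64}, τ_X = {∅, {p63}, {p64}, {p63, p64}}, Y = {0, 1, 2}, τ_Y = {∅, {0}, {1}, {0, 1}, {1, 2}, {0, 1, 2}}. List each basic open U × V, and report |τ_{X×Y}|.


Basis B = {∅ × ∅, {p63} × {0}, {p63} × {1}, {p64} × {0}, {p64} × {1}, {p63} × {0, 1}, {p63, p64} × {0}, {p63} × {1, 2}, {p63, p64} × {1}, {p64} × {0, 1}, {p64} × {1, 2}, {p63} × {0, 1, 2}, {p64} × {0, 1, 2}, {p63, p64} × {0, 1}, {p63, p64} × {1, 2}, {p63, p64} × {0, 1, 2}}; |τ_{X×Y}| = 36.

Enumerate products U × V with U ∈ τ_X, V ∈ τ_Y (deduplicated):
  ∅ × ∅ = {} (∅)
  {p63} × {0} = {(p63,0)}
  {p63} × {1} = {(p63,1)}
  {p64} × {0} = {(p64,0)}
  {p64} × {1} = {(p64,1)}
  {p63} × {0, 1} = {(p63,0), (p63,1)}
  {p63, p64} × {0} = {(p63,0), (p64,0)}
  {p63} × {1, 2} = {(p63,1), (p63,2)}
  {p63, p64} × {1} = {(p63,1), (p64,1)}
  {p64} × {0, 1} = {(p64,0), (p64,1)}
  {p64} × {1, 2} = {(p64,1), (p64,2)}
  {p63} × {0, 1, 2} = {(p63,0), (p63,1), (p63,2)}
  {p64} × {0, 1, 2} = {(p64,0), (p64,1), (p64,2)}
  {p63, p64} × {0, 1} = {(p63,0), (p63,1), (p64,0), (p64,1)}
  {p63, p64} × {1, 2} = {(p63,1), (p63,2), (p64,1), (p64,2)}
  {p63, p64} × {0, 1, 2} = {(p63,0), (p63,1), (p63,2), (p64,0), (p64,1), (p64,2)}
These 16 distinct sets form the basis B.
Close under arbitrary unions to get τ_{X×Y}; counting gives |τ_{X×Y}| = 36.


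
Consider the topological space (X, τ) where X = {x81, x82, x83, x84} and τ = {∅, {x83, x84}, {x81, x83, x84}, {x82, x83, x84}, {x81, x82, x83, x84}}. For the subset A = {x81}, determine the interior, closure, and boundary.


int(A) = ∅, cl(A) = {x81}, ∂A = {x81}.

Closed sets in (X, τ) are complements of opens:
  closed(X, τ) = {∅, {x81}, {x82}, {x81, x82}, {x81, x82, x83, x84}}.
int(A) = ⋃ {U ∈ τ : U ⊆ A}. Opens contained in A: ∅.
Taking the union of these: int(A) = ∅.
cl(A) = ⋂ {C closed : A ⊆ C}. Closed sets containing A: {x81}, {x81, x82}, {x81, x82, x83, x84}.
Intersecting these: cl(A) = {x81}.
∂A = cl(A) ∖ int(A) = {x81} ∖ ∅ = {x81}.


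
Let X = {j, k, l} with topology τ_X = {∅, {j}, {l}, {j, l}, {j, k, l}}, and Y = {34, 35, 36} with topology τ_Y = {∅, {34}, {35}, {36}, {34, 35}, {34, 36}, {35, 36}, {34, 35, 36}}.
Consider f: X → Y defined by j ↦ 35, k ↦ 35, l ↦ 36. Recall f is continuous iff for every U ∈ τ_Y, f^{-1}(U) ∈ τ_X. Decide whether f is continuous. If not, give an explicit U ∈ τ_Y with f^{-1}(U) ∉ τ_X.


f is NOT continuous.

Compute f^{-1}(U) for each U ∈ τ_Y:
  U = ∅: f^{-1}(U) = ∅ ∈ τ_X ✓.
  U = {34}: f^{-1}(U) = ∅ ∈ τ_X ✓.
  U = {35}: f^{-1}(U) = {j, k} ∉ τ_X ✗.
  U = {36}: f^{-1}(U) = {l} ∈ τ_X ✓.
  U = {34, 35}: f^{-1}(U) = {j, k} ∉ τ_X ✗.
  U = {34, 36}: f^{-1}(U) = {l} ∈ τ_X ✓.
  U = {35, 36}: f^{-1}(U) = {j, k, l} ∈ τ_X ✓.
  U = {34, 35, 36}: f^{-1}(U) = {j, k, l} ∈ τ_X ✓.
Found U = {35} with f^{-1}(U) = {j, k} not in τ_X. Therefore f is NOT continuous.


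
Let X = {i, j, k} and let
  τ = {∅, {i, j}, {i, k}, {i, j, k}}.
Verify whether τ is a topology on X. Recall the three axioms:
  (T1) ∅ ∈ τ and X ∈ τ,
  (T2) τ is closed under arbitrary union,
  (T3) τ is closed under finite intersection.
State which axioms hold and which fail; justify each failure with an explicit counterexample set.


τ is NOT a topology on X.

Axiom (T1): ∅ ∈ τ? Yes; X ∈ τ? Yes.
Axiom (T2/T3): check pairwise unions and intersections of members of τ.
Counterexample for (T3): {i, j} ∩ {i, k} = {i} ∉ τ. Therefore τ is NOT a topology.


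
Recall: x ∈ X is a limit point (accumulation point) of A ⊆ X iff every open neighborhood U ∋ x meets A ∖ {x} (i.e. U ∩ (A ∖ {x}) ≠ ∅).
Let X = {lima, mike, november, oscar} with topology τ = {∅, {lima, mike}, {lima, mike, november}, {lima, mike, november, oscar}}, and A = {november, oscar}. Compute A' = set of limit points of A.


A' = {oscar}

For each x ∈ X, list the open sets U ∈ τ with x ∈ U, then check whether U ∩ (A ∖ {x}) ≠ ∅ for every such U.
  x = lima: open {lima, mike} ∋ x has {lima, mike} ∩ (A ∖ {lima}) = ∅, so x is NOT a limit point.
  x = mike: open {lima, mike} ∋ x has {lima, mike} ∩ (A ∖ {mike}) = ∅, so x is NOT a limit point.
  x = november: open {lima, mike, november} ∋ x has {lima, mike, november} ∩ (A ∖ {november}) = ∅, so x is NOT a limit point.
  x = oscar: opens ∋ x are {lima, mike, november, oscar}; each meets A ∖ {oscar}, so x IS a limit point.
Collecting: A' = {oscar}.


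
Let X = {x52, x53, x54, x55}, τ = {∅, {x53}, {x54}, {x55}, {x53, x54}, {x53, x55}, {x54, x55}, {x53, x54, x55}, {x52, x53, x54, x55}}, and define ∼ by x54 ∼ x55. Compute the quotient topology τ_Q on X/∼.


X/∼ = {[x52], [x53], [x54=x55]}; |τ_Q| = 5.

Equivalence classes: [x52], [x53], [x54=x55].
Quotient map π: X → X/∼ sends x52 ↦ [x52], x53 ↦ [x53], x54 ↦ [x54=x55], x55 ↦ [x54=x55].
For each subset V ⊆ X/∼, compute π^{-1}(V) ⊆ X and check whether π^{-1}(V) ∈ τ. V is open in τ_Q iff π^{-1}(V) ∈ τ.
  V = {}: π^{-1}(V) = ∅ ∈ τ ✓.
  V = {[x52]}: π^{-1}(V) = {x52} ∉ τ ✗.
  V = {[x53]}: π^{-1}(V) = {x53} ∈ τ ✓.
  V = {[x52], [x53]}: π^{-1}(V) = {x52, x53} ∉ τ ✗.
  V = {[x54=x55]}: π^{-1}(V) = {x54, x55} ∈ τ ✓.
  V = {[x52], [x54=x55]}: π^{-1}(V) = {x52, x54, x55} ∉ τ ✗.
  V = {[x53], [x54=x55]}: π^{-1}(V) = {x53, x54, x55} ∈ τ ✓.
  V = {[x52], [x53], [x54=x55]}: π^{-1}(V) = {x52, x53, x54, x55} ∈ τ ✓.
Open sets in the quotient: τ_Q = {{}, {[x53]}, {[x54=x55]}, {[x53], [x54=x55]}, {[x52], [x53], [x54=x55]}} (5 elements).


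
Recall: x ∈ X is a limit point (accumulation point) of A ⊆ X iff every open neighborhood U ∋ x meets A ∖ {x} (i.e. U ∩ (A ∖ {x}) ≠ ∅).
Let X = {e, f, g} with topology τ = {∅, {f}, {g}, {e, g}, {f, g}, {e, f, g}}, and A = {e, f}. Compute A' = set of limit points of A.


A' = ∅

For each x ∈ X, list the open sets U ∈ τ with x ∈ U, then check whether U ∩ (A ∖ {x}) ≠ ∅ for every such U.
  x = e: open {e, g} ∋ x has {e, g} ∩ (A ∖ {e}) = ∅, so x is NOT a limit point.
  x = f: open {f} ∋ x has {f} ∩ (A ∖ {f}) = ∅, so x is NOT a limit point.
  x = g: open {g} ∋ x has {g} ∩ (A ∖ {g}) = ∅, so x is NOT a limit point.
Collecting: A' = ∅.


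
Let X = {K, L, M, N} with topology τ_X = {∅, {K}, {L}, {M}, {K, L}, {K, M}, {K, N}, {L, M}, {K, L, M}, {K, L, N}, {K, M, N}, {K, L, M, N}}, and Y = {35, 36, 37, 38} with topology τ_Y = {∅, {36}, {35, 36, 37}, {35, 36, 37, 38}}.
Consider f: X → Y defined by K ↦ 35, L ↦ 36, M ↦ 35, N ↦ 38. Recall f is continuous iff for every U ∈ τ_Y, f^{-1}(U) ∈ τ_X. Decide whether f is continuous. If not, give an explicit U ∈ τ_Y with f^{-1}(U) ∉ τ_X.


f IS continuous.

Compute f^{-1}(U) for each U ∈ τ_Y:
  U = ∅: f^{-1}(U) = ∅ ∈ τ_X ✓.
  U = {36}: f^{-1}(U) = {L} ∈ τ_X ✓.
  U = {35, 36, 37}: f^{-1}(U) = {K, L, M} ∈ τ_X ✓.
  U = {35, 36, 37, 38}: f^{-1}(U) = {K, L, M, N} ∈ τ_X ✓.
Every preimage lies in τ_X, so f IS continuous.


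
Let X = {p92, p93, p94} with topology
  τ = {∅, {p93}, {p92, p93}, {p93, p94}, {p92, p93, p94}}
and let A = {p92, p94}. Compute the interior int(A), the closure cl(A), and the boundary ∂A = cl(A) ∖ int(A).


int(A) = ∅, cl(A) = {p92, p94}, ∂A = {p92, p94}.

Closed sets in (X, τ) are complements of opens:
  closed(X, τ) = {∅, {p92}, {p94}, {p92, p94}, {p92, p93, p94}}.
int(A) = ⋃ {U ∈ τ : U ⊆ A}. Opens contained in A: ∅.
Taking the union of these: int(A) = ∅.
cl(A) = ⋂ {C closed : A ⊆ C}. Closed sets containing A: {p92, p94}, {p92, p93, p94}.
Intersecting these: cl(A) = {p92, p94}.
∂A = cl(A) ∖ int(A) = {p92, p94} ∖ ∅ = {p92, p94}.


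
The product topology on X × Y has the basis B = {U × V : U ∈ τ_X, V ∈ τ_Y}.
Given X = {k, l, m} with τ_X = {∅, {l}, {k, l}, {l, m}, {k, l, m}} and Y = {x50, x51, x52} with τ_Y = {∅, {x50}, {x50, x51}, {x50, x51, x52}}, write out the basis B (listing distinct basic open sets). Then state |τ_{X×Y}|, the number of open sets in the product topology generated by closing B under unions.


Basis B = {∅ × ∅, {l} × {x50}, {k, l} × {x50}, {l} × {x50, x51}, {l, m} × {x50}, {k, l, m} × {x50}, {l} × {x50, x51, x52}, {k, l} × {x50, x51}, {l, m} × {x50, x51}, {k, l} × {x50, x51, x52}, {k, l, m} × {x50, x51}, {l, m} × {x50, x51, x52}, {k, l, m} × {x50, x51, x52}}; |τ_{X×Y}| = 30.

Enumerate products U × V with U ∈ τ_X, V ∈ τ_Y (deduplicated):
  ∅ × ∅ = {} (∅)
  {l} × {x50} = {(l,x50)}
  {k, l} × {x50} = {(k,x50), (l,x50)}
  {l} × {x50, x51} = {(l,x50), (l,x51)}
  {l, m} × {x50} = {(l,x50), (m,x50)}
  {k, l, m} × {x50} = {(k,x50), (l,x50), (m,x50)}
  {l} × {x50, x51, x52} = {(l,x50), (l,x51), (l,x52)}
  {k, l} × {x50, x51} = {(k,x50), (k,x51), (l,x50), (l,x51)}
  {l, m} × {x50, x51} = {(l,x50), (l,x51), (m,x50), (m,x51)}
  {k, l} × {x50, x51, x52} = {(k,x50), (k,x51), (k,x52), (l,x50), (l,x51), (l,x52)}
  {k, l, m} × {x50, x51} = {(k,x50), (k,x51), (l,x50), (l,x51), (m,x50), (m,x51)}
  {l, m} × {x50, x51, x52} = {(l,x50), (l,x51), (l,x52), (m,x50), (m,x51), (m,x52)}
  {k, l, m} × {x50, x51, x52} = {(k,x50), (k,x51), (k,x52), (l,x50), (l,x51), (l,x52), (m,x50), (m,x51), (m,x52)}
These 13 distinct sets form the basis B.
Close under arbitrary unions to get τ_{X×Y}; counting gives |τ_{X×Y}| = 30.


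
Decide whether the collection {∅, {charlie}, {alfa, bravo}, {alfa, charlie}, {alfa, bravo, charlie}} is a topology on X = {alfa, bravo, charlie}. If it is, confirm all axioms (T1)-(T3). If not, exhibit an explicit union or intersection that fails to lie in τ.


τ is NOT a topology on X.

Axiom (T1): ∅ ∈ τ? Yes; X ∈ τ? Yes.
Axiom (T2/T3): check pairwise unions and intersections of members of τ.
Counterexample for (T3): {alfa, bravo} ∩ {alfa, charlie} = {alfa} ∉ τ. Therefore τ is NOT a topology.


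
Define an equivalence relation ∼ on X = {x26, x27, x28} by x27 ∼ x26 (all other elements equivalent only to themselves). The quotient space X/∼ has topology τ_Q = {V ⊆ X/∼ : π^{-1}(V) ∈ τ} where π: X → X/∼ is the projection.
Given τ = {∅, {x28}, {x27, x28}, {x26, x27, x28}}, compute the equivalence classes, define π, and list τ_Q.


X/∼ = {[x26=x27], [x28]}; |τ_Q| = 3.

Equivalence classes: [x26=x27], [x28].
Quotient map π: X → X/∼ sends x26 ↦ [x26=x27], x27 ↦ [x26=x27], x28 ↦ [x28].
For each subset V ⊆ X/∼, compute π^{-1}(V) ⊆ X and check whether π^{-1}(V) ∈ τ. V is open in τ_Q iff π^{-1}(V) ∈ τ.
  V = {}: π^{-1}(V) = ∅ ∈ τ ✓.
  V = {[x26=x27]}: π^{-1}(V) = {x26, x27} ∉ τ ✗.
  V = {[x28]}: π^{-1}(V) = {x28} ∈ τ ✓.
  V = {[x26=x27], [x28]}: π^{-1}(V) = {x26, x27, x28} ∈ τ ✓.
Open sets in the quotient: τ_Q = {{}, {[x28]}, {[x26=x27], [x28]}} (3 elements).


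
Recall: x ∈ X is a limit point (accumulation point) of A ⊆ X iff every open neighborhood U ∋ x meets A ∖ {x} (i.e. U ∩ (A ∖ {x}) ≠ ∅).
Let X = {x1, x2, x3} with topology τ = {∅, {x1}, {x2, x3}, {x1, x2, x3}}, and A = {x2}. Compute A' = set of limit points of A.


A' = {x3}

For each x ∈ X, list the open sets U ∈ τ with x ∈ U, then check whether U ∩ (A ∖ {x}) ≠ ∅ for every such U.
  x = x1: open {x1} ∋ x has {x1} ∩ (A ∖ {x1}) = ∅, so x is NOT a limit point.
  x = x2: open {x2, x3} ∋ x has {x2, x3} ∩ (A ∖ {x2}) = ∅, so x is NOT a limit point.
  x = x3: opens ∋ x are {x2, x3}, {x1, x2, x3}; each meets A ∖ {x3}, so x IS a limit point.
Collecting: A' = {x3}.


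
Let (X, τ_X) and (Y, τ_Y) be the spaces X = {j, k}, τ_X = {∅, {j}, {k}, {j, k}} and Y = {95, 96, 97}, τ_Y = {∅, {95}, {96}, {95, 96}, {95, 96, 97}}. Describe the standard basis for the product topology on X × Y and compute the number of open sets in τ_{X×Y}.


Basis B = {∅ × ∅, {j} × {95}, {j} × {96}, {k} × {95}, {k} × {96}, {j} × {95, 96}, {j, k} × {95}, {j, k} × {96}, {k} × {95, 96}, {j} × {95, 96, 97}, {k} × {95, 96, 97}, {j, k} × {95, 96}, {j, k} × {95, 96, 97}}; |τ_{X×Y}| = 25.

Enumerate products U × V with U ∈ τ_X, V ∈ τ_Y (deduplicated):
  ∅ × ∅ = {} (∅)
  {j} × {95} = {(j,95)}
  {j} × {96} = {(j,96)}
  {k} × {95} = {(k,95)}
  {k} × {96} = {(k,96)}
  {j} × {95, 96} = {(j,95), (j,96)}
  {j, k} × {95} = {(j,95), (k,95)}
  {j, k} × {96} = {(j,96), (k,96)}
  {k} × {95, 96} = {(k,95), (k,96)}
  {j} × {95, 96, 97} = {(j,95), (j,96), (j,97)}
  {k} × {95, 96, 97} = {(k,95), (k,96), (k,97)}
  {j, k} × {95, 96} = {(j,95), (j,96), (k,95), (k,96)}
  {j, k} × {95, 96, 97} = {(j,95), (j,96), (j,97), (k,95), (k,96), (k,97)}
These 13 distinct sets form the basis B.
Close under arbitrary unions to get τ_{X×Y}; counting gives |τ_{X×Y}| = 25.


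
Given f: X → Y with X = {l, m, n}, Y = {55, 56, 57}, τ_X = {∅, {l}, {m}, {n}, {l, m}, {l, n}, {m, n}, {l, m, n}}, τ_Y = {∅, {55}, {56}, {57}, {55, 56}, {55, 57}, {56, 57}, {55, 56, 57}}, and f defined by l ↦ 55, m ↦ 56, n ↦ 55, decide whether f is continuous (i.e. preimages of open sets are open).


f IS continuous.

Compute f^{-1}(U) for each U ∈ τ_Y:
  U = ∅: f^{-1}(U) = ∅ ∈ τ_X ✓.
  U = {55}: f^{-1}(U) = {l, n} ∈ τ_X ✓.
  U = {56}: f^{-1}(U) = {m} ∈ τ_X ✓.
  U = {57}: f^{-1}(U) = ∅ ∈ τ_X ✓.
  U = {55, 56}: f^{-1}(U) = {l, m, n} ∈ τ_X ✓.
  U = {55, 57}: f^{-1}(U) = {l, n} ∈ τ_X ✓.
  U = {56, 57}: f^{-1}(U) = {m} ∈ τ_X ✓.
  U = {55, 56, 57}: f^{-1}(U) = {l, m, n} ∈ τ_X ✓.
Every preimage lies in τ_X, so f IS continuous.


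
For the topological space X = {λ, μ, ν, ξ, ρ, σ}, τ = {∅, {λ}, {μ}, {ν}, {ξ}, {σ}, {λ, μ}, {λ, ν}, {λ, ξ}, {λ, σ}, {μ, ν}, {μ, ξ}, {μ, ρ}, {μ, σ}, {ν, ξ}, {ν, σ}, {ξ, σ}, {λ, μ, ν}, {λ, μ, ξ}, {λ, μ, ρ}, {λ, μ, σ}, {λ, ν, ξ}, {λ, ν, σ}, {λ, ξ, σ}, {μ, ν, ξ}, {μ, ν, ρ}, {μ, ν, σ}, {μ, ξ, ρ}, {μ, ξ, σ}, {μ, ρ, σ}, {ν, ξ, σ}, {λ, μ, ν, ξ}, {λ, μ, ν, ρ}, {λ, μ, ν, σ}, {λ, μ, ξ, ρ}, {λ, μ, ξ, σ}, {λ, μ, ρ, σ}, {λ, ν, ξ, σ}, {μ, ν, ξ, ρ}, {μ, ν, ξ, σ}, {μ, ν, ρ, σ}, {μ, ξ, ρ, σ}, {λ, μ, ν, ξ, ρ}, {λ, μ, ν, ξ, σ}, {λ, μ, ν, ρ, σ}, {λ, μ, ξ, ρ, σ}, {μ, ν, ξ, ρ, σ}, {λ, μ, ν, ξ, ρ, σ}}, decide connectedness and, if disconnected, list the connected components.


(X, τ) is disconnected; components = [{λ}, {ν}, {ξ}, {σ}, {μ, ρ}].

Find clopen sets (U ∈ τ with X ∖ U ∈ τ):
  U = ∅, X ∖ U = {λ, μ, ν, ξ, ρ, σ} — both open, so U is clopen.
  U = {λ}, X ∖ U = {μ, ν, ξ, ρ, σ} — both open, so U is clopen.
  U = {ν}, X ∖ U = {λ, μ, ξ, ρ, σ} — both open, so U is clopen.
  U = {ξ}, X ∖ U = {λ, μ, ν, ρ, σ} — both open, so U is clopen.
  U = {σ}, X ∖ U = {λ, μ, ν, ξ, ρ} — both open, so U is clopen.
  U = {λ, ν}, X ∖ U = {μ, ξ, ρ, σ} — both open, so U is clopen.
  U = {λ, ξ}, X ∖ U = {μ, ν, ρ, σ} — both open, so U is clopen.
  U = {λ, σ}, X ∖ U = {μ, ν, ξ, ρ} — both open, so U is clopen.
  U = {μ, ρ}, X ∖ U = {λ, ν, ξ, σ} — both open, so U is clopen.
  U = {ν, ξ}, X ∖ U = {λ, μ, ρ, σ} — both open, so U is clopen.
  U = {ν, σ}, X ∖ U = {λ, μ, ξ, ρ} — both open, so U is clopen.
  U = {ξ, σ}, X ∖ U = {λ, μ, ν, ρ} — both open, so U is clopen.
  U = {λ, μ, ρ}, X ∖ U = {ν, ξ, σ} — both open, so U is clopen.
  U = {λ, ν, ξ}, X ∖ U = {μ, ρ, σ} — both open, so U is clopen.
  U = {λ, ν, σ}, X ∖ U = {μ, ξ, ρ} — both open, so U is clopen.
  U = {λ, ξ, σ}, X ∖ U = {μ, ν, ρ} — both open, so U is clopen.
  U = {μ, ν, ρ}, X ∖ U = {λ, ξ, σ} — both open, so U is clopen.
  U = {μ, ξ, ρ}, X ∖ U = {λ, ν, σ} — both open, so U is clopen.
  U = {μ, ρ, σ}, X ∖ U = {λ, ν, ξ} — both open, so U is clopen.
  U = {ν, ξ, σ}, X ∖ U = {λ, μ, ρ} — both open, so U is clopen.
  U = {λ, μ, ν, ρ}, X ∖ U = {ξ, σ} — both open, so U is clopen.
  U = {λ, μ, ξ, ρ}, X ∖ U = {ν, σ} — both open, so U is clopen.
  U = {λ, μ, ρ, σ}, X ∖ U = {ν, ξ} — both open, so U is clopen.
  U = {λ, ν, ξ, σ}, X ∖ U = {μ, ρ} — both open, so U is clopen.
  U = {μ, ν, ξ, ρ}, X ∖ U = {λ, σ} — both open, so U is clopen.
  U = {μ, ν, ρ, σ}, X ∖ U = {λ, ξ} — both open, so U is clopen.
  U = {μ, ξ, ρ, σ}, X ∖ U = {λ, ν} — both open, so U is clopen.
  U = {λ, μ, ν, ξ, ρ}, X ∖ U = {σ} — both open, so U is clopen.
  U = {λ, μ, ν, ρ, σ}, X ∖ U = {ξ} — both open, so U is clopen.
  U = {λ, μ, ξ, ρ, σ}, X ∖ U = {ν} — both open, so U is clopen.
  U = {μ, ν, ξ, ρ, σ}, X ∖ U = {λ} — both open, so U is clopen.
  U = {λ, μ, ν, ξ, ρ, σ}, X ∖ U = ∅ — both open, so U is clopen.
Nontrivial clopen(s) exist: e.g. {μ, ξ, ρ, σ}. So (X, τ) is disconnected.
Compute connected components by grouping points that agree on all clopens:
  component: {λ}
  component: {ν}
  component: {ξ}
  component: {σ}
  component: {μ, ρ}


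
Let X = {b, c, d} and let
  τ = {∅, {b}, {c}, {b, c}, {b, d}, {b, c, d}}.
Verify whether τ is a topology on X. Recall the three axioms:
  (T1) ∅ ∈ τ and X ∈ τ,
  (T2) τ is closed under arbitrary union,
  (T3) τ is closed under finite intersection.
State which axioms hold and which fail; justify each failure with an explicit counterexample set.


τ IS a topology on X.

Axiom (T1): ∅ ∈ τ? Yes; X ∈ τ? Yes.
Axiom (T2/T3): check pairwise unions and intersections of members of τ.
All pairwise intersections and unions checked — each lies in τ. Therefore τ satisfies (T1), (T2), (T3): it IS a topology on X.


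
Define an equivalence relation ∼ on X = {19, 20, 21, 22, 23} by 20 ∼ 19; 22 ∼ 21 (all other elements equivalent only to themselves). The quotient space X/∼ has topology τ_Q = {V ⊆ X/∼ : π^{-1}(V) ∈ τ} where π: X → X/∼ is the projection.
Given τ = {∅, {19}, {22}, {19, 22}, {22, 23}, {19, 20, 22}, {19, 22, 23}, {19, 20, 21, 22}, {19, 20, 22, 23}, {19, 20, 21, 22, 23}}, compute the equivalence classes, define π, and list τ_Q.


X/∼ = {[19=20], [21=22], [23]}; |τ_Q| = 3.

Equivalence classes: [19=20], [21=22], [23].
Quotient map π: X → X/∼ sends 19 ↦ [19=20], 20 ↦ [19=20], 21 ↦ [21=22], 22 ↦ [21=22], 23 ↦ [23].
For each subset V ⊆ X/∼, compute π^{-1}(V) ⊆ X and check whether π^{-1}(V) ∈ τ. V is open in τ_Q iff π^{-1}(V) ∈ τ.
  V = {}: π^{-1}(V) = ∅ ∈ τ ✓.
  V = {[19=20]}: π^{-1}(V) = {19, 20} ∉ τ ✗.
  V = {[21=22]}: π^{-1}(V) = {21, 22} ∉ τ ✗.
  V = {[19=20], [21=22]}: π^{-1}(V) = {19, 20, 21, 22} ∈ τ ✓.
  V = {[23]}: π^{-1}(V) = {23} ∉ τ ✗.
  V = {[19=20], [23]}: π^{-1}(V) = {19, 20, 23} ∉ τ ✗.
  V = {[21=22], [23]}: π^{-1}(V) = {21, 22, 23} ∉ τ ✗.
  V = {[19=20], [21=22], [23]}: π^{-1}(V) = {19, 20, 21, 22, 23} ∈ τ ✓.
Open sets in the quotient: τ_Q = {{}, {[19=20], [21=22]}, {[19=20], [21=22], [23]}} (3 elements).


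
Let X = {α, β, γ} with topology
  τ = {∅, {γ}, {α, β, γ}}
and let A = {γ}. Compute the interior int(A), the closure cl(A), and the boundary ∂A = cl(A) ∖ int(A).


int(A) = {γ}, cl(A) = {α, β, γ}, ∂A = {α, β}.

Closed sets in (X, τ) are complements of opens:
  closed(X, τ) = {∅, {α, β}, {α, β, γ}}.
int(A) = ⋃ {U ∈ τ : U ⊆ A}. Opens contained in A: ∅, {γ}.
Taking the union of these: int(A) = {γ}.
cl(A) = ⋂ {C closed : A ⊆ C}. Closed sets containing A: {α, β, γ}.
Intersecting these: cl(A) = {α, β, γ}.
∂A = cl(A) ∖ int(A) = {α, β, γ} ∖ {γ} = {α, β}.


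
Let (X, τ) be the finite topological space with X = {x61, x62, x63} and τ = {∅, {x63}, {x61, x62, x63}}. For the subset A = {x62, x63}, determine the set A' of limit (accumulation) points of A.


A' = {x61, x62}

For each x ∈ X, list the open sets U ∈ τ with x ∈ U, then check whether U ∩ (A ∖ {x}) ≠ ∅ for every such U.
  x = x61: opens ∋ x are {x61, x62, x63}; each meets A ∖ {x61}, so x IS a limit point.
  x = x62: opens ∋ x are {x61, x62, x63}; each meets A ∖ {x62}, so x IS a limit point.
  x = x63: open {x63} ∋ x has {x63} ∩ (A ∖ {x63}) = ∅, so x is NOT a limit point.
Collecting: A' = {x61, x62}.


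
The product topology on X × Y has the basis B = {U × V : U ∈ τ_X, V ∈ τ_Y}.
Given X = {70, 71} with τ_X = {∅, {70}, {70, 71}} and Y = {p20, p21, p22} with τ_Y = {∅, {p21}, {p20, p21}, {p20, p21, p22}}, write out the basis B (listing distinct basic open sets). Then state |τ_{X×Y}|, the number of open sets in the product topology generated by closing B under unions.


Basis B = {∅ × ∅, {70} × {p21}, {70} × {p20, p21}, {70, 71} × {p21}, {70} × {p20, p21, p22}, {70, 71} × {p20, p21}, {70, 71} × {p20, p21, p22}}; |τ_{X×Y}| = 10.

Enumerate products U × V with U ∈ τ_X, V ∈ τ_Y (deduplicated):
  ∅ × ∅ = {} (∅)
  {70} × {p21} = {(70,p21)}
  {70} × {p20, p21} = {(70,p20), (70,p21)}
  {70, 71} × {p21} = {(70,p21), (71,p21)}
  {70} × {p20, p21, p22} = {(70,p20), (70,p21), (70,p22)}
  {70, 71} × {p20, p21} = {(70,p20), (70,p21), (71,p20), (71,p21)}
  {70, 71} × {p20, p21, p22} = {(70,p20), (70,p21), (70,p22), (71,p20), (71,p21), (71,p22)}
These 7 distinct sets form the basis B.
Close under arbitrary unions to get τ_{X×Y}; counting gives |τ_{X×Y}| = 10.


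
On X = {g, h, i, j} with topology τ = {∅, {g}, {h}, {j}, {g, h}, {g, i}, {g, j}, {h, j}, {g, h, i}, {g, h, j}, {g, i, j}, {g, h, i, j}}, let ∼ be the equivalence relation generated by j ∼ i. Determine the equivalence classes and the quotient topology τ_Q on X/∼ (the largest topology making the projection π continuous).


X/∼ = {[g], [h], [i=j]}; |τ_Q| = 6.

Equivalence classes: [g], [h], [i=j].
Quotient map π: X → X/∼ sends g ↦ [g], h ↦ [h], i ↦ [i=j], j ↦ [i=j].
For each subset V ⊆ X/∼, compute π^{-1}(V) ⊆ X and check whether π^{-1}(V) ∈ τ. V is open in τ_Q iff π^{-1}(V) ∈ τ.
  V = {}: π^{-1}(V) = ∅ ∈ τ ✓.
  V = {[g]}: π^{-1}(V) = {g} ∈ τ ✓.
  V = {[h]}: π^{-1}(V) = {h} ∈ τ ✓.
  V = {[g], [h]}: π^{-1}(V) = {g, h} ∈ τ ✓.
  V = {[i=j]}: π^{-1}(V) = {i, j} ∉ τ ✗.
  V = {[g], [i=j]}: π^{-1}(V) = {g, i, j} ∈ τ ✓.
  V = {[h], [i=j]}: π^{-1}(V) = {h, i, j} ∉ τ ✗.
  V = {[g], [h], [i=j]}: π^{-1}(V) = {g, h, i, j} ∈ τ ✓.
Open sets in the quotient: τ_Q = {{}, {[g]}, {[h]}, {[g], [h]}, {[g], [i=j]}, {[g], [h], [i=j]}} (6 elements).


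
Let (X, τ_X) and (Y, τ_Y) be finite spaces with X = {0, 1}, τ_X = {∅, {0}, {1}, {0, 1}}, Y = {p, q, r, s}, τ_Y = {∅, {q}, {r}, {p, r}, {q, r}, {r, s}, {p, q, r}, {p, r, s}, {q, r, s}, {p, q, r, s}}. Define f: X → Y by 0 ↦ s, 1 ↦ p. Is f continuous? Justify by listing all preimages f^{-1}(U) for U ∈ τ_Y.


f IS continuous.

Compute f^{-1}(U) for each U ∈ τ_Y:
  U = ∅: f^{-1}(U) = ∅ ∈ τ_X ✓.
  U = {q}: f^{-1}(U) = ∅ ∈ τ_X ✓.
  U = {r}: f^{-1}(U) = ∅ ∈ τ_X ✓.
  U = {p, r}: f^{-1}(U) = {1} ∈ τ_X ✓.
  U = {q, r}: f^{-1}(U) = ∅ ∈ τ_X ✓.
  U = {r, s}: f^{-1}(U) = {0} ∈ τ_X ✓.
  U = {p, q, r}: f^{-1}(U) = {1} ∈ τ_X ✓.
  U = {p, r, s}: f^{-1}(U) = {0, 1} ∈ τ_X ✓.
  U = {q, r, s}: f^{-1}(U) = {0} ∈ τ_X ✓.
  U = {p, q, r, s}: f^{-1}(U) = {0, 1} ∈ τ_X ✓.
Every preimage lies in τ_X, so f IS continuous.


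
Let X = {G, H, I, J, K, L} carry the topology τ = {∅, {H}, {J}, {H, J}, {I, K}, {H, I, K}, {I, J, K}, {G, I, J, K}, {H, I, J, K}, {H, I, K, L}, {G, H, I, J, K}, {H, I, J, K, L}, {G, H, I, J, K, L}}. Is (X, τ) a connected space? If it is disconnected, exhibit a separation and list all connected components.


(X, τ) is connected.

Find clopen sets (U ∈ τ with X ∖ U ∈ τ):
  U = ∅, X ∖ U = {G, H, I, J, K, L} — both open, so U is clopen.
  U = {G, H, I, J, K, L}, X ∖ U = ∅ — both open, so U is clopen.
Only trivial clopens (∅ and X) exist, so (X, τ) is connected.
Compute connected components by grouping points that agree on all clopens:
  component: {G, H, I, J, K, L}


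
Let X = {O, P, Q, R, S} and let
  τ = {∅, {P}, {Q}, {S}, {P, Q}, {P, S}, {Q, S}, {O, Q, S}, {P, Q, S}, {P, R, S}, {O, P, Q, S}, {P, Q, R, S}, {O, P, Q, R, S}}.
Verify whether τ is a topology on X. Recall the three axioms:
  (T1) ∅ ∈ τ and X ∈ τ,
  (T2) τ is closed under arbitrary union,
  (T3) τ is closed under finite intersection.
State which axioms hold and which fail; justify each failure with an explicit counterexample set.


τ IS a topology on X.

Axiom (T1): ∅ ∈ τ? Yes; X ∈ τ? Yes.
Axiom (T2/T3): check pairwise unions and intersections of members of τ.
All pairwise intersections and unions checked — each lies in τ. Therefore τ satisfies (T1), (T2), (T3): it IS a topology on X.


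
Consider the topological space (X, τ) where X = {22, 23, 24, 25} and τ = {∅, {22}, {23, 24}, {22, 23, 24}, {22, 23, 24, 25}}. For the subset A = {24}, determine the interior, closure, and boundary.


int(A) = ∅, cl(A) = {23, 24, 25}, ∂A = {23, 24, 25}.

Closed sets in (X, τ) are complements of opens:
  closed(X, τ) = {∅, {25}, {22, 25}, {23, 24, 25}, {22, 23, 24, 25}}.
int(A) = ⋃ {U ∈ τ : U ⊆ A}. Opens contained in A: ∅.
Taking the union of these: int(A) = ∅.
cl(A) = ⋂ {C closed : A ⊆ C}. Closed sets containing A: {23, 24, 25}, {22, 23, 24, 25}.
Intersecting these: cl(A) = {23, 24, 25}.
∂A = cl(A) ∖ int(A) = {23, 24, 25} ∖ ∅ = {23, 24, 25}.


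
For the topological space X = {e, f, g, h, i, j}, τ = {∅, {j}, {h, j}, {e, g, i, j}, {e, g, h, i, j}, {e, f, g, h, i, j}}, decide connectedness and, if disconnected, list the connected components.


(X, τ) is connected.

Find clopen sets (U ∈ τ with X ∖ U ∈ τ):
  U = ∅, X ∖ U = {e, f, g, h, i, j} — both open, so U is clopen.
  U = {e, f, g, h, i, j}, X ∖ U = ∅ — both open, so U is clopen.
Only trivial clopens (∅ and X) exist, so (X, τ) is connected.
Compute connected components by grouping points that agree on all clopens:
  component: {e, f, g, h, i, j}


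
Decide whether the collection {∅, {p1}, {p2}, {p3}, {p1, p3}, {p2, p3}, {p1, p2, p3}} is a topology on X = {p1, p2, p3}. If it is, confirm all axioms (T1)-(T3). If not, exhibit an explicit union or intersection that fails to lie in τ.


τ is NOT a topology on X.

Axiom (T1): ∅ ∈ τ? Yes; X ∈ τ? Yes.
Axiom (T2/T3): check pairwise unions and intersections of members of τ.
Counterexample for (T2): {p1} ∪ {p2} = {p1, p2} ∉ τ. Therefore τ is NOT a topology.


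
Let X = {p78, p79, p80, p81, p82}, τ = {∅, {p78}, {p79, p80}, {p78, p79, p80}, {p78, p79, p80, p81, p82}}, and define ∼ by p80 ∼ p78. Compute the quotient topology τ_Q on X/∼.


X/∼ = {[p78=p80], [p79], [p81], [p82]}; |τ_Q| = 3.

Equivalence classes: [p78=p80], [p79], [p81], [p82].
Quotient map π: X → X/∼ sends p78 ↦ [p78=p80], p79 ↦ [p79], p80 ↦ [p78=p80], p81 ↦ [p81], p82 ↦ [p82].
For each subset V ⊆ X/∼, compute π^{-1}(V) ⊆ X and check whether π^{-1}(V) ∈ τ. V is open in τ_Q iff π^{-1}(V) ∈ τ.
  V = {}: π^{-1}(V) = ∅ ∈ τ ✓.
  V = {[p78=p80]}: π^{-1}(V) = {p78, p80} ∉ τ ✗.
  V = {[p79]}: π^{-1}(V) = {p79} ∉ τ ✗.
  V = {[p78=p80], [p79]}: π^{-1}(V) = {p78, p79, p80} ∈ τ ✓.
  V = {[p81]}: π^{-1}(V) = {p81} ∉ τ ✗.
  V = {[p78=p80], [p81]}: π^{-1}(V) = {p78, p80, p81} ∉ τ ✗.
  V = {[p79], [p81]}: π^{-1}(V) = {p79, p81} ∉ τ ✗.
  V = {[p78=p80], [p79], [p81]}: π^{-1}(V) = {p78, p79, p80, p81} ∉ τ ✗.
  V = {[p82]}: π^{-1}(V) = {p82} ∉ τ ✗.
  V = {[p78=p80], [p82]}: π^{-1}(V) = {p78, p80, p82} ∉ τ ✗.
  V = {[p79], [p82]}: π^{-1}(V) = {p79, p82} ∉ τ ✗.
  V = {[p78=p80], [p79], [p82]}: π^{-1}(V) = {p78, p79, p80, p82} ∉ τ ✗.
  V = {[p81], [p82]}: π^{-1}(V) = {p81, p82} ∉ τ ✗.
  V = {[p78=p80], [p81], [p82]}: π^{-1}(V) = {p78, p80, p81, p82} ∉ τ ✗.
  V = {[p79], [p81], [p82]}: π^{-1}(V) = {p79, p81, p82} ∉ τ ✗.
  V = {[p78=p80], [p79], [p81], [p82]}: π^{-1}(V) = {p78, p79, p80, p81, p82} ∈ τ ✓.
Open sets in the quotient: τ_Q = {{}, {[p78=p80], [p79]}, {[p78=p80], [p79], [p81], [p82]}} (3 elements).


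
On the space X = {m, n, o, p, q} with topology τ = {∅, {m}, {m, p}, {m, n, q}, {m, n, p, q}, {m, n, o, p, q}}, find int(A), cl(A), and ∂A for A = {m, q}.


int(A) = {m}, cl(A) = {m, n, o, p, q}, ∂A = {n, o, p, q}.

Closed sets in (X, τ) are complements of opens:
  closed(X, τ) = {∅, {o}, {o, p}, {n, o, q}, {n, o, p, q}, {m, n, o, p, q}}.
int(A) = ⋃ {U ∈ τ : U ⊆ A}. Opens contained in A: ∅, {m}.
Taking the union of these: int(A) = {m}.
cl(A) = ⋂ {C closed : A ⊆ C}. Closed sets containing A: {m, n, o, p, q}.
Intersecting these: cl(A) = {m, n, o, p, q}.
∂A = cl(A) ∖ int(A) = {m, n, o, p, q} ∖ {m} = {n, o, p, q}.


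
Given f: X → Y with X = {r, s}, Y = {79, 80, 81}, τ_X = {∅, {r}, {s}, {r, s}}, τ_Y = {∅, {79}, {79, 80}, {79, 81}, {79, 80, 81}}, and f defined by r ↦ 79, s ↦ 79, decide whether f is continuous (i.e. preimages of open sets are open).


f IS continuous.

Compute f^{-1}(U) for each U ∈ τ_Y:
  U = ∅: f^{-1}(U) = ∅ ∈ τ_X ✓.
  U = {79}: f^{-1}(U) = {r, s} ∈ τ_X ✓.
  U = {79, 80}: f^{-1}(U) = {r, s} ∈ τ_X ✓.
  U = {79, 81}: f^{-1}(U) = {r, s} ∈ τ_X ✓.
  U = {79, 80, 81}: f^{-1}(U) = {r, s} ∈ τ_X ✓.
Every preimage lies in τ_X, so f IS continuous.


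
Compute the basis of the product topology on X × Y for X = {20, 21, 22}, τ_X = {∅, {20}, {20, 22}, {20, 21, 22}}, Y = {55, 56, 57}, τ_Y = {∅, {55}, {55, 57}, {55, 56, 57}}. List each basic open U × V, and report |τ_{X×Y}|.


Basis B = {∅ × ∅, {20} × {55}, {20} × {55, 57}, {20, 22} × {55}, {20} × {55, 56, 57}, {20, 21, 22} × {55}, {20, 22} × {55, 57}, {20, 22} × {55, 56, 57}, {20, 21, 22} × {55, 57}, {20, 21, 22} × {55, 56, 57}}; |τ_{X×Y}| = 20.

Enumerate products U × V with U ∈ τ_X, V ∈ τ_Y (deduplicated):
  ∅ × ∅ = {} (∅)
  {20} × {55} = {(20,55)}
  {20} × {55, 57} = {(20,55), (20,57)}
  {20, 22} × {55} = {(20,55), (22,55)}
  {20} × {55, 56, 57} = {(20,55), (20,56), (20,57)}
  {20, 21, 22} × {55} = {(20,55), (21,55), (22,55)}
  {20, 22} × {55, 57} = {(20,55), (20,57), (22,55), (22,57)}
  {20, 22} × {55, 56, 57} = {(20,55), (20,56), (20,57), (22,55), (22,56), (22,57)}
  {20, 21, 22} × {55, 57} = {(20,55), (20,57), (21,55), (21,57), (22,55), (22,57)}
  {20, 21, 22} × {55, 56, 57} = {(20,55), (20,56), (20,57), (21,55), (21,56), (21,57), (22,55), (22,56), (22,57)}
These 10 distinct sets form the basis B.
Close under arbitrary unions to get τ_{X×Y}; counting gives |τ_{X×Y}| = 20.


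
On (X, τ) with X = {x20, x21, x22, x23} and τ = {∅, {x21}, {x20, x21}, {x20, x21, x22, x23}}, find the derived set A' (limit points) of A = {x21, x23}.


A' = {x20, x22, x23}

For each x ∈ X, list the open sets U ∈ τ with x ∈ U, then check whether U ∩ (A ∖ {x}) ≠ ∅ for every such U.
  x = x20: opens ∋ x are {x20, x21}, {x20, x21, x22, x23}; each meets A ∖ {x20}, so x IS a limit point.
  x = x21: open {x21} ∋ x has {x21} ∩ (A ∖ {x21}) = ∅, so x is NOT a limit point.
  x = x22: opens ∋ x are {x20, x21, x22, x23}; each meets A ∖ {x22}, so x IS a limit point.
  x = x23: opens ∋ x are {x20, x21, x22, x23}; each meets A ∖ {x23}, so x IS a limit point.
Collecting: A' = {x20, x22, x23}.


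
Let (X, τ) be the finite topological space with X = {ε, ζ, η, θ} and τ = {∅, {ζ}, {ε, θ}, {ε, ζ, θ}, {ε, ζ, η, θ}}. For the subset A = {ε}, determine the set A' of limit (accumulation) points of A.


A' = {η, θ}

For each x ∈ X, list the open sets U ∈ τ with x ∈ U, then check whether U ∩ (A ∖ {x}) ≠ ∅ for every such U.
  x = ε: open {ε, θ} ∋ x has {ε, θ} ∩ (A ∖ {ε}) = ∅, so x is NOT a limit point.
  x = ζ: open {ζ} ∋ x has {ζ} ∩ (A ∖ {ζ}) = ∅, so x is NOT a limit point.
  x = η: opens ∋ x are {ε, ζ, η, θ}; each meets A ∖ {η}, so x IS a limit point.
  x = θ: opens ∋ x are {ε, θ}, {ε, ζ, θ}, {ε, ζ, η, θ}; each meets A ∖ {θ}, so x IS a limit point.
Collecting: A' = {η, θ}.
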